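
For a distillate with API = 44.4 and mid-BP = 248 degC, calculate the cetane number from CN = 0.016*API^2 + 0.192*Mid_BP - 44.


CN = 0.016 * 44.4^2 + 0.192 * 248 - 44
CN = 31.54176 + 47.616 - 44 = 35.15776

35.15776


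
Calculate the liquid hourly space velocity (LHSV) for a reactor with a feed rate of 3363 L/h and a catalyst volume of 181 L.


LHSV = volumetric feed rate / catalyst volume
= 3363 L/h / 181 L
= 18.58 h^-1

18.58 h^-1


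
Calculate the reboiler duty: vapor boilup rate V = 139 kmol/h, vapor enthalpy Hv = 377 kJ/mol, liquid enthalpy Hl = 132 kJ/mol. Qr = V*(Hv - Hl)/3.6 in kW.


Qr = 139 * (377 - 132) / 3.6 = 139 * 245 / 3.6 = 9460

9460 kW


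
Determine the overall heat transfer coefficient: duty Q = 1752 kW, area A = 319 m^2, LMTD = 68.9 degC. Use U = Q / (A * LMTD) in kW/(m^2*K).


From Q = U*A*LMTD, U = Q / (A * LMTD)
U = 1752 / (319 * 68.9) = 1752 / 21979.1 = 0.07971

0.07971 kW/(m^2*K)


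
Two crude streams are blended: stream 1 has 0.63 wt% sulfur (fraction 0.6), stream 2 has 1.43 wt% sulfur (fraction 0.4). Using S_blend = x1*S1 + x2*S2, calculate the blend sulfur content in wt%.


Linear sulfur blending: S_blend = x1*S1 + x2*S2
Contribution 1: 0.6 * 0.63 = 0.378 wt%
Contribution 2: 0.4 * 1.43 = 0.572 wt%
S_blend = 0.378 + 0.572 = 0.95

0.95 wt%


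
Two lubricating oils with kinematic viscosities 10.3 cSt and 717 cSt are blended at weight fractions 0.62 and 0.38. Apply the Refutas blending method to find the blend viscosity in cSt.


Refutas method: VBN_i = 14.534*ln(ln(visc_i + 0.8)) + 10.975, blended linearly by mass fraction; since VBN is linear in VBI_i = ln(ln(visc_i + 0.8)) and the fractions sum to 1, blend VBI directly: visc = exp(exp(VBI_blend)) - 0.8
VBI_1 = ln(ln(10.3 + 0.8)) = 0.878358
VBI_2 = ln(ln(717 + 0.8)) = 1.88346
VBI_blend = 0.62 * 0.878358 + 0.38 * 1.88346 = 1.2603
visc_blend = exp(exp(1.2603)) - 0.8 = 33.20

33.20 cSt


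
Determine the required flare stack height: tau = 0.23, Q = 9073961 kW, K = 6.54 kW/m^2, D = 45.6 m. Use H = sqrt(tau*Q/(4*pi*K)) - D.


tau*Q/(4*pi*K) = 0.23 * 9073961 / (4 * pi * 6.54) = 25394.4
sqrt(25394.4) = 159.356
H = 159.356 - 45.6 = 113.8

113.8 m


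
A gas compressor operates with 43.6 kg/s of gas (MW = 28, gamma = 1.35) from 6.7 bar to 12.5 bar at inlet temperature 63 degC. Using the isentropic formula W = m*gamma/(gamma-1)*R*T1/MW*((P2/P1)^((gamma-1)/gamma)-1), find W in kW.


Isentropic work: W = m*(gamma/(gamma-1))*(R*T1/MW)*((P2/P1)^((gamma-1)/gamma) - 1)
T1 = 63 + 273.15 = 336.15 K
Pressure ratio = 12.5 / 6.7 = 1.86567
Exponent = (1.35 - 1)/1.35 = 0.259259
(P2/P1)^exp - 1 = 1.86567^0.259259 - 1 = 0.175483
W = 43.6 * 1.35 / 0.35 * 8.314 * 336.15 / 28 * 0.175483 = 2946

2946 kW


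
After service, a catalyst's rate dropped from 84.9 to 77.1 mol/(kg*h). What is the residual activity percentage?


Activity (%) = (rate_used / rate_fresh) * 100
rate_used = 77.1, rate_fresh = 84.9
= (77.1 / 84.9) * 100
= 0.9081 * 100 = 90.81

90.81 %


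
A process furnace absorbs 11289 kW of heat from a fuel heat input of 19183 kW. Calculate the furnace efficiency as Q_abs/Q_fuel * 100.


Furnace efficiency = Q_absorbed / Q_fuel * 100
= 11289 / 19183 * 100 = 58.85

58.85 %


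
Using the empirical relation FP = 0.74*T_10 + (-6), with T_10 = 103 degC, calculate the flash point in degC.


FP = 0.74 * 103 + (-6) = 70.22

70.22 degC


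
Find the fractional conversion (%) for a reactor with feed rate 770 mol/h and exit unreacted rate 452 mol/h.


X = (F_in - F_out) / F_in * 100
Moles reacted = 770 - 452 = 318
X = 318 / 770 * 100
= 0.4130 * 100
= 41.30 %

41.30 %


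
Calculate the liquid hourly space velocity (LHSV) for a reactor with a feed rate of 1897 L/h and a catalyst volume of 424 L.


LHSV = volumetric feed rate / catalyst volume
= 1897 L/h / 424 L
= 4.474 h^-1

4.474 h^-1


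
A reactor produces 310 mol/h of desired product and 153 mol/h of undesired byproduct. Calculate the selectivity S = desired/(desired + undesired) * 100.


Selectivity = desired / (desired + undesired) * 100
Total products = 310 + 153 = 463 mol/h
S = 310 / 463 * 100
= 0.6695 * 100
= 66.95 %

66.95 %


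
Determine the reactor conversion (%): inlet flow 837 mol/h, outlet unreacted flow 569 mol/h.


X = (F_in - F_out) / F_in * 100
Moles reacted = 837 - 569 = 268
X = 268 / 837 * 100
= 0.3202 * 100
= 32.02 %

32.02 %


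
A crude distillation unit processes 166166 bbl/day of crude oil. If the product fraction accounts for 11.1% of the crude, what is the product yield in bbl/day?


Crude throughput = 166166 bbl/day
Fraction yield = 11.1%
yield = throughput * fraction / 100
yield = 166166 * 11.1 / 100 = 18444.426

18444.426 bbl/day


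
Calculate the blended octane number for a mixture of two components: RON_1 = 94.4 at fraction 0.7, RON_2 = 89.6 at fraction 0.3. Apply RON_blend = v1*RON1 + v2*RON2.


Linear blending: RON_blend = sum(vi * RONi)
Contribution 1: 0.7 * 94.4 = 66.08
Contribution 2: 0.3 * 89.6 = 26.88
RON_blend = 66.08 + 26.88 = 92.96

92.96


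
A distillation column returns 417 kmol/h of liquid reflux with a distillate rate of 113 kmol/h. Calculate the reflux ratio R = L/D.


Reflux ratio definition: R = L / D (liquid returned / distillate withdrawn)
L = 417 kmol/h, D = 113 kmol/h
R = 417 / 113 = 3.690

3.690


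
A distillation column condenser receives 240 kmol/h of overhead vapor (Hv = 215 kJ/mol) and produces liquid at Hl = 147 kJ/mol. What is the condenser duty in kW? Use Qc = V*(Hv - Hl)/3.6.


Qc = 240 * (215 - 147) / 3.6 = 240 * 68 / 3.6 = 4533

4533 kW


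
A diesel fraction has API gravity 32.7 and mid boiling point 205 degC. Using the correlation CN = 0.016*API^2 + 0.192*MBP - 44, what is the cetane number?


CN = 0.016 * 32.7^2 + 0.192 * 205 - 44
CN = 17.10864 + 39.36 - 44 = 12.46864

12.46864


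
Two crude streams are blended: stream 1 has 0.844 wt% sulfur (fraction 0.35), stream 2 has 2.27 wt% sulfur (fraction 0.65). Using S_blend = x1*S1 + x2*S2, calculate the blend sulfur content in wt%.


Linear sulfur blending: S_blend = x1*S1 + x2*S2
Contribution 1: 0.35 * 0.844 = 0.2954 wt%
Contribution 2: 0.65 * 2.27 = 1.4755 wt%
S_blend = 0.2954 + 1.4755 = 1.7709

1.7709 wt%


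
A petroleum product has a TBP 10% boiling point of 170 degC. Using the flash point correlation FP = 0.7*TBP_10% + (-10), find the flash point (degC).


FP = 0.7 * 170 + (-10) = 109

109 degC


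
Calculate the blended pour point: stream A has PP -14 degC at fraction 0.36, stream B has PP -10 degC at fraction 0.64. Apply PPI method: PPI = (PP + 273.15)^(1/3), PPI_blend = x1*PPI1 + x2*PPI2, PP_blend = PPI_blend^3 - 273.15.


PPI_1 = (-14 + 273.15)^(1/3) = 6.375541
PPI_2 = (-10 + 273.15)^(1/3) = 6.408176
PPI_blend = 0.36 * 6.375541 + 0.64 * 6.408176 = 6.396427
PP_blend = 6.396427^3 - 273.15 = 261.7052 - 273.15 = -11.44

-11.44 degC


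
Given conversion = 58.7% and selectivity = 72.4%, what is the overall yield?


Overall yield = conversion (%) * selectivity (%) / 100
Conversion = 58.7%, Selectivity = 72.4%
Y = 58.7 * 72.4 / 100
= 42.4988 %

42.4988 %


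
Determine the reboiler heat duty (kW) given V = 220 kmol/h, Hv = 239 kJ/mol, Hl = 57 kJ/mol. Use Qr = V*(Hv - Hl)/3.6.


Qr = 220 * (239 - 57) / 3.6 = 220 * 182 / 3.6 = 11120

11120 kW


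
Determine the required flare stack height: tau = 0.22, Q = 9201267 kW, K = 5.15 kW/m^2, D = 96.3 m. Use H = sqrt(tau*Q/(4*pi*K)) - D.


tau*Q/(4*pi*K) = 0.22 * 9201267 / (4 * pi * 5.15) = 31279
sqrt(31279) = 176.859
H = 176.859 - 96.3 = 80.56

80.56 m


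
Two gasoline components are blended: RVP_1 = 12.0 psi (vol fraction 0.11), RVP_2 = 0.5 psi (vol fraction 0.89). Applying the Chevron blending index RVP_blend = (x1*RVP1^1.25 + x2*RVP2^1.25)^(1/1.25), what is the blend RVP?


Chevron index: RVP_blend = (sum xi*RVPi^1.25)^(1/1.25)
RVP^1.25 terms: 0.11 * 12.0^1.25 + 0.89 * 0.5^1.25 = 2.831
RVP_blend = 2.831^(1/1.25) = 2.299

2.299 psi


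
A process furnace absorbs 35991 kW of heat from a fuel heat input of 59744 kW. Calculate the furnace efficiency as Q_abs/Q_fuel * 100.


Furnace efficiency = Q_absorbed / Q_fuel * 100
= 35991 / 59744 * 100 = 60.24

60.24 %


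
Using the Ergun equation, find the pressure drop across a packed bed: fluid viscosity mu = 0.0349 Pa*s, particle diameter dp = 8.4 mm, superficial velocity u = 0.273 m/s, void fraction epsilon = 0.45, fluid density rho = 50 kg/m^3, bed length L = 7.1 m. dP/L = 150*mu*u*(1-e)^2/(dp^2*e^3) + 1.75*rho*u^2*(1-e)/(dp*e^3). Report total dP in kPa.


dp = 8.4 mm = 0.0084 m
Viscous term = 150*0.0349*0.273*(1-0.45)^2 / (0.0084^2*0.45^3) = 67237
Inertial term = 1.75*50*0.273^2*(1-0.45) / (0.0084*0.45^3) = 4685.75
dP/L = 67237 + 4685.75 = 71922.8 Pa/m
dP = 71922.8 * 7.1 / 1000 = 510.7 kPa

510.7 kPa


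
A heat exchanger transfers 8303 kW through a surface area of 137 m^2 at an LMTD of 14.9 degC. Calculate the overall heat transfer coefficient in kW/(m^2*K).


From Q = U*A*LMTD, U = Q / (A * LMTD)
U = 8303 / (137 * 14.9) = 8303 / 2041.3 = 4.068

4.068 kW/(m^2*K)


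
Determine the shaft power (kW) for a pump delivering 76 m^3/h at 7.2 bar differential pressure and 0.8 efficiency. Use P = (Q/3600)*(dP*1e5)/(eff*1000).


Q = 76 / 3600 = 0.0211111 m^3/s
P = 0.0211111 * (7.2 * 1e5) / 0.8 / 1000 = 19.00

19.00 kW


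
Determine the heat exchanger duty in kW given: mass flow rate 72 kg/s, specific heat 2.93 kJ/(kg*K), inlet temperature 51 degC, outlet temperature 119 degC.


Q = m_dot * cp * delta_T
delta_T = 119 - 51 = 68 K
Q = 72 * 2.93 * 68
= 210.96 * 68
= 14345.28 kW

14345.28 kW


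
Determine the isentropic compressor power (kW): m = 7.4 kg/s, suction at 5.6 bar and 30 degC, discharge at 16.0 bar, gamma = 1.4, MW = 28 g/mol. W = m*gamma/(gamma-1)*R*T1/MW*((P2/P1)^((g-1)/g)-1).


Isentropic work: W = m*(gamma/(gamma-1))*(R*T1/MW)*((P2/P1)^((gamma-1)/gamma) - 1)
T1 = 30 + 273.15 = 303.15 K
Pressure ratio = 16.0 / 5.6 = 2.85714
Exponent = (1.4 - 1)/1.4 = 0.285714
(P2/P1)^exp - 1 = 2.85714^0.285714 - 1 = 0.349789
W = 7.4 * 1.4 / 0.4 * 8.314 * 303.15 / 28 * 0.349789 = 815.5

815.5 kW


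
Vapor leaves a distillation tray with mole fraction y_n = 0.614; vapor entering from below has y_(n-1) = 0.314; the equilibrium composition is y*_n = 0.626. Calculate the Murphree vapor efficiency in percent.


Murphree vapor efficiency: EMV = (y_n - y_(n-1)) / (y*_n - y_(n-1)) * 100
EMV = (0.614 - 0.314) / (0.626 - 0.314) * 100 = 0.3 / 0.312 * 100 = 96.15

96.15 %


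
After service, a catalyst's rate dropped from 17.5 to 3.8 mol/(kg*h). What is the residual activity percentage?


Activity (%) = (rate_used / rate_fresh) * 100
rate_used = 3.8, rate_fresh = 17.5
= (3.8 / 17.5) * 100
= 0.2171 * 100 = 21.71

21.71 %


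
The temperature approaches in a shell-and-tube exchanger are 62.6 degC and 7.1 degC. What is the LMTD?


LMTD = (dT1 - dT2) / ln(dT1/dT2)
= (62.6 - 7.1) / ln(62.6 / 7.1) = 55.5 / 2.17667 = 25.50

25.50 degC


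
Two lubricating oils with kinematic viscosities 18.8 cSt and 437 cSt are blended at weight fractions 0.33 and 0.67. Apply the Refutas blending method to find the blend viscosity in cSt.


Refutas method: VBN_i = 14.534*ln(ln(visc_i + 0.8)) + 10.975, blended linearly by mass fraction; since VBN is linear in VBI_i = ln(ln(visc_i + 0.8)) and the fractions sum to 1, blend VBI directly: visc = exp(exp(VBI_blend)) - 0.8
VBI_1 = ln(ln(18.8 + 0.8)) = 1.09042
VBI_2 = ln(ln(437 + 0.8)) = 1.80529
VBI_blend = 0.33 * 1.09042 + 0.67 * 1.80529 = 1.56938
visc_blend = exp(exp(1.56938)) - 0.8 = 121.2

121.2 cSt


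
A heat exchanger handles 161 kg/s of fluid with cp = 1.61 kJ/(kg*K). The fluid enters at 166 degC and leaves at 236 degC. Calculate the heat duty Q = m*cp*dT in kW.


Q = m_dot * cp * delta_T
delta_T = 236 - 166 = 70 K
Q = 161 * 1.61 * 70
= 259.21 * 70
= 18144.7 kW

18144.7 kW


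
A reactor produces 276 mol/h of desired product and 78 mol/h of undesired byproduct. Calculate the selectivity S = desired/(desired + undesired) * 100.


Selectivity = desired / (desired + undesired) * 100
Total products = 276 + 78 = 354 mol/h
S = 276 / 354 * 100
= 0.7797 * 100
= 77.97 %

77.97 %


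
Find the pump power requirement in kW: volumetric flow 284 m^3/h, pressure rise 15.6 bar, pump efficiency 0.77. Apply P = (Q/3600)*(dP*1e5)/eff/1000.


Q = 284 / 3600 = 0.0788889 m^3/s
P = 0.0788889 * (15.6 * 1e5) / 0.77 / 1000 = 159.8

159.8 kW


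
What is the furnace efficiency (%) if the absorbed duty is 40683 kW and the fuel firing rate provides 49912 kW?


Furnace efficiency = Q_absorbed / Q_fuel * 100
= 40683 / 49912 * 100 = 81.51

81.51 %


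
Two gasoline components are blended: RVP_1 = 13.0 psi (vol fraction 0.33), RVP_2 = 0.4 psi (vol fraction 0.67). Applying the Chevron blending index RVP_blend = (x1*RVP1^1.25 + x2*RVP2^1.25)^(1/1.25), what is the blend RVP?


Chevron index: RVP_blend = (sum xi*RVPi^1.25)^(1/1.25)
RVP^1.25 terms: 0.33 * 13.0^1.25 + 0.67 * 0.4^1.25 = 8.35911
RVP_blend = 8.35911^(1/1.25) = 5.467

5.467 psi


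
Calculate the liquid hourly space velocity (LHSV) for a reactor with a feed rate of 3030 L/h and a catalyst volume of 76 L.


LHSV = volumetric feed rate / catalyst volume
= 3030 L/h / 76 L
= 39.87 h^-1

39.87 h^-1


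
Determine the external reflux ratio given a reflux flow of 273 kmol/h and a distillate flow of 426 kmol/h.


Reflux ratio definition: R = L / D (liquid returned / distillate withdrawn)
L = 273 kmol/h, D = 426 kmol/h
R = 273 / 426 = 0.6408

0.6408


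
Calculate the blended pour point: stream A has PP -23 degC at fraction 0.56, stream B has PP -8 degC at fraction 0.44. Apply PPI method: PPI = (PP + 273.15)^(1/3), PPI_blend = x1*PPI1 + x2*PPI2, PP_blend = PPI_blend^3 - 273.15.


PPI_1 = (-23 + 273.15)^(1/3) = 6.300865
PPI_2 = (-8 + 273.15)^(1/3) = 6.42437
PPI_blend = 0.56 * 6.300865 + 0.44 * 6.42437 = 6.355207
PP_blend = 6.355207^3 - 273.15 = 256.6783 - 273.15 = -16.47

-16.47 degC


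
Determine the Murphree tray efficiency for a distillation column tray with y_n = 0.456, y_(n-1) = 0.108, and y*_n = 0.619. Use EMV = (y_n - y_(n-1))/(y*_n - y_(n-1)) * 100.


Murphree vapor efficiency: EMV = (y_n - y_(n-1)) / (y*_n - y_(n-1)) * 100
EMV = (0.456 - 0.108) / (0.619 - 0.108) * 100 = 0.348 / 0.511 * 100 = 68.10

68.10 %


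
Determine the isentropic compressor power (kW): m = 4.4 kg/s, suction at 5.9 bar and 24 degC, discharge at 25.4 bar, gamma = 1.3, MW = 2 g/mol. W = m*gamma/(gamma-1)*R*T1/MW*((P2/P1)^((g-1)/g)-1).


Isentropic work: W = m*(gamma/(gamma-1))*(R*T1/MW)*((P2/P1)^((gamma-1)/gamma) - 1)
T1 = 24 + 273.15 = 297.15 K
Pressure ratio = 25.4 / 5.9 = 4.30508
Exponent = (1.3 - 1)/1.3 = 0.230769
(P2/P1)^exp - 1 = 4.30508^0.230769 - 1 = 0.400565
W = 4.4 * 1.3 / 0.3 * 8.314 * 297.15 / 2 * 0.400565 = 9434

9434 kW


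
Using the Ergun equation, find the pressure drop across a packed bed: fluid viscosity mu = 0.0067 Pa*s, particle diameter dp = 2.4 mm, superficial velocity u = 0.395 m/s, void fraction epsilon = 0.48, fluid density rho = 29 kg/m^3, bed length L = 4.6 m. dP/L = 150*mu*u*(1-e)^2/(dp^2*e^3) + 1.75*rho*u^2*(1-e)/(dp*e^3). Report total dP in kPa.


dp = 2.4 mm = 0.0024 m
Viscous term = 150*0.0067*0.395*(1-0.48)^2 / (0.0024^2*0.48^3) = 168509
Inertial term = 1.75*29*0.395^2*(1-0.48) / (0.0024*0.48^3) = 15513.1
dP/L = 168509 + 15513.1 = 184022 Pa/m
dP = 184022 * 4.6 / 1000 = 846.5 kPa

846.5 kPa


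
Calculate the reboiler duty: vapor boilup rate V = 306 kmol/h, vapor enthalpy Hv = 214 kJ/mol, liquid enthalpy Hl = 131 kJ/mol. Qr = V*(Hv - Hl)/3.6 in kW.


Qr = 306 * (214 - 131) / 3.6 = 306 * 83 / 3.6 = 7055

7055 kW


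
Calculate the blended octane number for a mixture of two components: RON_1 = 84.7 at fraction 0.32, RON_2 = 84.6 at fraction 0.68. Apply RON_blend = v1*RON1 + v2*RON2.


Linear blending: RON_blend = sum(vi * RONi)
Contribution 1: 0.32 * 84.7 = 27.104
Contribution 2: 0.68 * 84.6 = 57.528
RON_blend = 27.104 + 57.528 = 84.632

84.632


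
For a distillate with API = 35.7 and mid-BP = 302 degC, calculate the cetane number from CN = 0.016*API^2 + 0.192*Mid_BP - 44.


CN = 0.016 * 35.7^2 + 0.192 * 302 - 44
CN = 20.39184 + 57.984 - 44 = 34.37584

34.37584


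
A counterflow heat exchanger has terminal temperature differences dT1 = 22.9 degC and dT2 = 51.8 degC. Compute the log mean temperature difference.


LMTD = (dT1 - dT2) / ln(dT1/dT2)
= (22.9 - 51.8) / ln(22.9 / 51.8) = -28.9 / -0.816253 = 35.41

35.41 degC


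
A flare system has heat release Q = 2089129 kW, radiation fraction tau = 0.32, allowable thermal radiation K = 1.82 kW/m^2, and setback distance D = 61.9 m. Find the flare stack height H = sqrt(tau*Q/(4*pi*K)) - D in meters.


tau*Q/(4*pi*K) = 0.32 * 2089129 / (4 * pi * 1.82) = 29230.3
sqrt(29230.3) = 170.969
H = 170.969 - 61.9 = 109.1

109.1 m


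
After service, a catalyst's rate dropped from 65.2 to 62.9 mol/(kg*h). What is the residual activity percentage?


Activity (%) = (rate_used / rate_fresh) * 100
rate_used = 62.9, rate_fresh = 65.2
= (62.9 / 65.2) * 100
= 0.9647 * 100 = 96.47

96.47 %


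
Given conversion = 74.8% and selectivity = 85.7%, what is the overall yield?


Overall yield = conversion (%) * selectivity (%) / 100
Conversion = 74.8%, Selectivity = 85.7%
Y = 74.8 * 85.7 / 100
= 64.1036 %

64.1036 %


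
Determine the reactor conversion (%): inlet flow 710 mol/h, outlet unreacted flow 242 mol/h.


X = (F_in - F_out) / F_in * 100
Moles reacted = 710 - 242 = 468
X = 468 / 710 * 100
= 0.6592 * 100
= 65.92 %

65.92 %


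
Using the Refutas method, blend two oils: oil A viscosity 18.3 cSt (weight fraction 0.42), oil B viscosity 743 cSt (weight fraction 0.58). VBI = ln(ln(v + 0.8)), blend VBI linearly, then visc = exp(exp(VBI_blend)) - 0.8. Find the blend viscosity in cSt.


Refutas method: VBN_i = 14.534*ln(ln(visc_i + 0.8)) + 10.975, blended linearly by mass fraction; since VBN is linear in VBI_i = ln(ln(visc_i + 0.8)) and the fractions sum to 1, blend VBI directly: visc = exp(exp(VBI_blend)) - 0.8
VBI_1 = ln(ln(18.3 + 0.8)) = 1.0817
VBI_2 = ln(ln(743 + 0.8)) = 1.88885
VBI_blend = 0.42 * 1.0817 + 0.58 * 1.88885 = 1.54985
visc_blend = exp(exp(1.54985)) - 0.8 = 110.3

110.3 cSt


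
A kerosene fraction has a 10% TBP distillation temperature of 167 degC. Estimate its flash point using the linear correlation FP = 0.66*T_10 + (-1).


FP = 0.66 * 167 + (-1) = 109.22

109.22 degC


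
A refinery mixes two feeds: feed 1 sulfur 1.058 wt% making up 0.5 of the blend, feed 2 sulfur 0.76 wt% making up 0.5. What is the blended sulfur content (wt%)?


Linear sulfur blending: S_blend = x1*S1 + x2*S2
Contribution 1: 0.5 * 1.058 = 0.529 wt%
Contribution 2: 0.5 * 0.76 = 0.38 wt%
S_blend = 0.529 + 0.38 = 0.909

0.909 wt%


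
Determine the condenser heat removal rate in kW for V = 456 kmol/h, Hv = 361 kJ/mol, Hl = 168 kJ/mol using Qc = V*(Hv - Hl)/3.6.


Qc = 456 * (361 - 168) / 3.6 = 456 * 193 / 3.6 = 24450

24450 kW


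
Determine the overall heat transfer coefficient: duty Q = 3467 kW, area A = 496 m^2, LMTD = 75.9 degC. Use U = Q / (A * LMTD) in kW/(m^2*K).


From Q = U*A*LMTD, U = Q / (A * LMTD)
U = 3467 / (496 * 75.9) = 3467 / 37646.4 = 0.09209

0.09209 kW/(m^2*K)


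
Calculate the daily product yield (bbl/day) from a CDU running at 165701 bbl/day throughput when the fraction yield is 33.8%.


Crude throughput = 165701 bbl/day
Fraction yield = 33.8%
yield = throughput * fraction / 100
yield = 165701 * 33.8 / 100 = 56006.938

56006.938 bbl/day


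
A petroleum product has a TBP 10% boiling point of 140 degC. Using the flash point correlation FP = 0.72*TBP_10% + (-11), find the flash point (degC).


FP = 0.72 * 140 + (-11) = 89.8

89.8 degC


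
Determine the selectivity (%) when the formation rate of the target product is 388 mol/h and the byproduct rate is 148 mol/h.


Selectivity = desired / (desired + undesired) * 100
Total products = 388 + 148 = 536 mol/h
S = 388 / 536 * 100
= 0.7239 * 100
= 72.39 %

72.39 %


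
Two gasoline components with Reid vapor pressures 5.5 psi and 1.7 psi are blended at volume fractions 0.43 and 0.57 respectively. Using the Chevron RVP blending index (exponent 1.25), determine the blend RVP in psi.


Chevron index: RVP_blend = (sum xi*RVPi^1.25)^(1/1.25)
RVP^1.25 terms: 0.43 * 5.5^1.25 + 0.57 * 1.7^1.25 = 4.72824
RVP_blend = 4.72824^(1/1.25) = 3.465

3.465 psi


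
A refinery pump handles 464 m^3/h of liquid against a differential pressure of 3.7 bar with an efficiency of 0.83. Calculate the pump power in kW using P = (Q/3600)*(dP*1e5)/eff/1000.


Q = 464 / 3600 = 0.128889 m^3/s
P = 0.128889 * (3.7 * 1e5) / 0.83 / 1000 = 57.46

57.46 kW


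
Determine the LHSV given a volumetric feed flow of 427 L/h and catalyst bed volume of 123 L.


LHSV = volumetric feed rate / catalyst volume
= 427 L/h / 123 L
= 3.472 h^-1

3.472 h^-1


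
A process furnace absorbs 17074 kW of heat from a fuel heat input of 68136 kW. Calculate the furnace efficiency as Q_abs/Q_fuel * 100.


Furnace efficiency = Q_absorbed / Q_fuel * 100
= 17074 / 68136 * 100 = 25.06

25.06 %


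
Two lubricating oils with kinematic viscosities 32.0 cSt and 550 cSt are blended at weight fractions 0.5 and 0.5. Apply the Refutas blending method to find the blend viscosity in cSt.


Refutas method: VBN_i = 14.534*ln(ln(visc_i + 0.8)) + 10.975, blended linearly by mass fraction; since VBN is linear in VBI_i = ln(ln(visc_i + 0.8)) and the fractions sum to 1, blend VBI directly: visc = exp(exp(VBI_blend)) - 0.8
VBI_1 = ln(ln(32.0 + 0.8)) = 1.25002
VBI_2 = ln(ln(550 + 0.8)) = 1.84235
VBI_blend = 0.5 * 1.25002 + 0.5 * 1.84235 = 1.54618
visc_blend = exp(exp(1.54618)) - 0.8 = 108.4

108.4 cSt


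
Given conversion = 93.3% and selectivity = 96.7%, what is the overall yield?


Overall yield = conversion (%) * selectivity (%) / 100
Conversion = 93.3%, Selectivity = 96.7%
Y = 93.3 * 96.7 / 100
= 90.2211 %

90.2211 %


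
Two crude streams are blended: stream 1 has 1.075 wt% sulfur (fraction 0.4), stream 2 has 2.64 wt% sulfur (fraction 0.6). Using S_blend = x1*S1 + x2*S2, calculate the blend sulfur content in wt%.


Linear sulfur blending: S_blend = x1*S1 + x2*S2
Contribution 1: 0.4 * 1.075 = 0.43 wt%
Contribution 2: 0.6 * 2.64 = 1.584 wt%
S_blend = 0.43 + 1.584 = 2.014

2.014 wt%


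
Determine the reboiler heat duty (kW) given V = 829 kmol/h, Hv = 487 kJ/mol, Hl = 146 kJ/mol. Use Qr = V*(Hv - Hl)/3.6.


Qr = 829 * (487 - 146) / 3.6 = 829 * 341 / 3.6 = 78520

78520 kW


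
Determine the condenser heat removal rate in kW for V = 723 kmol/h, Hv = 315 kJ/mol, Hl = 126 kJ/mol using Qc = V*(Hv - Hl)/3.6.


Qc = 723 * (315 - 126) / 3.6 = 723 * 189 / 3.6 = 37960

37960 kW


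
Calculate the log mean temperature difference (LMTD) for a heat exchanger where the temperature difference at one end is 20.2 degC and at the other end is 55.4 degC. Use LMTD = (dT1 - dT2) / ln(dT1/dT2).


LMTD = (dT1 - dT2) / ln(dT1/dT2)
= (20.2 - 55.4) / ln(20.2 / 55.4) = -35.2 / -1.0089 = 34.89

34.89 degC


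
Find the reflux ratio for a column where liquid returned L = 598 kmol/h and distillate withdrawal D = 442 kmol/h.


Reflux ratio definition: R = L / D (liquid returned / distillate withdrawn)
L = 598 kmol/h, D = 442 kmol/h
R = 598 / 442 = 1.353

1.353


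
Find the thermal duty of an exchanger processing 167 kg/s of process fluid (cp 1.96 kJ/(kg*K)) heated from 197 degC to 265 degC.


Q = m_dot * cp * delta_T
delta_T = 265 - 197 = 68 K
Q = 167 * 1.96 * 68
= 327.32 * 68
= 22257.76 kW

22257.76 kW


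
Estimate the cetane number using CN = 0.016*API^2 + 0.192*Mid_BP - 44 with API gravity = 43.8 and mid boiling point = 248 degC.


CN = 0.016 * 43.8^2 + 0.192 * 248 - 44
CN = 30.69504 + 47.616 - 44 = 34.31104

34.31104


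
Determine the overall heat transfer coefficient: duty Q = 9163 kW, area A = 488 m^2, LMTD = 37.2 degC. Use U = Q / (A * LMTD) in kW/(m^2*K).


From Q = U*A*LMTD, U = Q / (A * LMTD)
U = 9163 / (488 * 37.2) = 9163 / 18153.6 = 0.5047

0.5047 kW/(m^2*K)


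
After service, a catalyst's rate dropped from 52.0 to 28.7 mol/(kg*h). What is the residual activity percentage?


Activity (%) = (rate_used / rate_fresh) * 100
rate_used = 28.7, rate_fresh = 52.0
= (28.7 / 52.0) * 100
= 0.5519 * 100 = 55.19

55.19 %


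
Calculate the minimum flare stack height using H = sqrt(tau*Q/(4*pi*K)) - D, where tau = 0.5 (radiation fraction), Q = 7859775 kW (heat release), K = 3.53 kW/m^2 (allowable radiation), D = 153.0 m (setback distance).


tau*Q/(4*pi*K) = 0.5 * 7859775 / (4 * pi * 3.53) = 88592.2
sqrt(88592.2) = 297.644
H = 297.644 - 153.0 = 144.6

144.6 m


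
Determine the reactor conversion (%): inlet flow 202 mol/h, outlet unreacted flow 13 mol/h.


X = (F_in - F_out) / F_in * 100
Moles reacted = 202 - 13 = 189
X = 189 / 202 * 100
= 0.9356 * 100
= 93.56 %

93.56 %


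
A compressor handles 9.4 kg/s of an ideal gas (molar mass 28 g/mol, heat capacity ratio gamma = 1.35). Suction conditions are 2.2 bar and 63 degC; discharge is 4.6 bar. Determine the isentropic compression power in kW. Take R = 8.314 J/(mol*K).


Isentropic work: W = m*(gamma/(gamma-1))*(R*T1/MW)*((P2/P1)^((gamma-1)/gamma) - 1)
T1 = 63 + 273.15 = 336.15 K
Pressure ratio = 4.6 / 2.2 = 2.09091
Exponent = (1.35 - 1)/1.35 = 0.259259
(P2/P1)^exp - 1 = 2.09091^0.259259 - 1 = 0.210737
W = 9.4 * 1.35 / 0.35 * 8.314 * 336.15 / 28 * 0.210737 = 762.6

762.6 kW


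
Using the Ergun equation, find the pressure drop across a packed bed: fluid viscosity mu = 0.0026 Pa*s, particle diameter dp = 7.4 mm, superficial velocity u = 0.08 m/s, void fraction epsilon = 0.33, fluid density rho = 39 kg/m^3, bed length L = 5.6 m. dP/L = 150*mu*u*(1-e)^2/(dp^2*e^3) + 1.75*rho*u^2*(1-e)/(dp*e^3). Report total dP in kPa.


dp = 7.4 mm = 0.0074 m
Viscous term = 150*0.0026*0.08*(1-0.33)^2 / (0.0074^2*0.33^3) = 7117.03
Inertial term = 1.75*39*0.08^2*(1-0.33) / (0.0074*0.33^3) = 1100.48
dP/L = 7117.03 + 1100.48 = 8217.51 Pa/m
dP = 8217.51 * 5.6 / 1000 = 46.02 kPa

46.02 kPa


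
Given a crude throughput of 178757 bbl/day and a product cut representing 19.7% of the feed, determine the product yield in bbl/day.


Crude throughput = 178757 bbl/day
Fraction yield = 19.7%
yield = throughput * fraction / 100
yield = 178757 * 19.7 / 100 = 35215.129

35215.129 bbl/day


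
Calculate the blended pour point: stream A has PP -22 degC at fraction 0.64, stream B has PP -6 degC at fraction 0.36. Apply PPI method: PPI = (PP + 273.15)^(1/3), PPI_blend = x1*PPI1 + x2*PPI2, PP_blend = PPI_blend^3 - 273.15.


PPI_1 = (-22 + 273.15)^(1/3) = 6.30925
PPI_2 = (-6 + 273.15)^(1/3) = 6.440482
PPI_blend = 0.64 * 6.30925 + 0.36 * 6.440482 = 6.356494
PP_blend = 6.356494^3 - 273.15 = 256.8342 - 273.15 = -16.32

-16.32 degC


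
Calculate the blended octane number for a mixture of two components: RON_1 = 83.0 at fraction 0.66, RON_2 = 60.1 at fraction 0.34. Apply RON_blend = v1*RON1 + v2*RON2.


Linear blending: RON_blend = sum(vi * RONi)
Contribution 1: 0.66 * 83.0 = 54.78
Contribution 2: 0.34 * 60.1 = 20.434
RON_blend = 54.78 + 20.434 = 75.214

75.214


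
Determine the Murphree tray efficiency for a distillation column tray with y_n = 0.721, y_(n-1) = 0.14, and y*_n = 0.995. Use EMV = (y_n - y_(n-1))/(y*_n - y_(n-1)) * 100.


Murphree vapor efficiency: EMV = (y_n - y_(n-1)) / (y*_n - y_(n-1)) * 100
EMV = (0.721 - 0.14) / (0.995 - 0.14) * 100 = 0.581 / 0.855 * 100 = 67.95

67.95 %


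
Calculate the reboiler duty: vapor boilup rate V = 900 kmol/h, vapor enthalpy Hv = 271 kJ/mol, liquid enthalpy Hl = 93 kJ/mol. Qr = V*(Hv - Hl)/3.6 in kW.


Qr = 900 * (271 - 93) / 3.6 = 900 * 178 / 3.6 = 44500

44500 kW


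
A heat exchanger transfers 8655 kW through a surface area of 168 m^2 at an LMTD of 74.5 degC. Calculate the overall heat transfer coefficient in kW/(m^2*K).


From Q = U*A*LMTD, U = Q / (A * LMTD)
U = 8655 / (168 * 74.5) = 8655 / 12516 = 0.6915

0.6915 kW/(m^2*K)


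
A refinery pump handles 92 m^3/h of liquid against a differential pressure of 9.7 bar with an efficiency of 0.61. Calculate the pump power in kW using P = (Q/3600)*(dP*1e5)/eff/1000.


Q = 92 / 3600 = 0.0255556 m^3/s
P = 0.0255556 * (9.7 * 1e5) / 0.61 / 1000 = 40.64

40.64 kW


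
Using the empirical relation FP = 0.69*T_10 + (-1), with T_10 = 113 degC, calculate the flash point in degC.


FP = 0.69 * 113 + (-1) = 76.97

76.97 degC


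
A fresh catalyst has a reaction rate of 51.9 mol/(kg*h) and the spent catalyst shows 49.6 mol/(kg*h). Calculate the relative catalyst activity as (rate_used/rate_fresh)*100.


Activity (%) = (rate_used / rate_fresh) * 100
rate_used = 49.6, rate_fresh = 51.9
= (49.6 / 51.9) * 100
= 0.9557 * 100 = 95.57

95.57 %


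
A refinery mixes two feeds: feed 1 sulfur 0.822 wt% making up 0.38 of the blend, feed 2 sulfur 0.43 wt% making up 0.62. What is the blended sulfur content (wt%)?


Linear sulfur blending: S_blend = x1*S1 + x2*S2
Contribution 1: 0.38 * 0.822 = 0.31236 wt%
Contribution 2: 0.62 * 0.43 = 0.2666 wt%
S_blend = 0.31236 + 0.2666 = 0.57896

0.57896 wt%


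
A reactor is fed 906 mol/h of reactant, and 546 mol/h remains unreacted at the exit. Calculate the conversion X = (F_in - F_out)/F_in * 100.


X = (F_in - F_out) / F_in * 100
Moles reacted = 906 - 546 = 360
X = 360 / 906 * 100
= 0.3974 * 100
= 39.74 %

39.74 %


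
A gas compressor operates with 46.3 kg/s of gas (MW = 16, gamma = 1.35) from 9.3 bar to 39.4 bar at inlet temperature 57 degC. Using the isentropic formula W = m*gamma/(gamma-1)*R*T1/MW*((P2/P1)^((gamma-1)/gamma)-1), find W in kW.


Isentropic work: W = m*(gamma/(gamma-1))*(R*T1/MW)*((P2/P1)^((gamma-1)/gamma) - 1)
T1 = 57 + 273.15 = 330.15 K
Pressure ratio = 39.4 / 9.3 = 4.23656
Exponent = (1.35 - 1)/1.35 = 0.259259
(P2/P1)^exp - 1 = 4.23656^0.259259 - 1 = 0.453981
W = 46.3 * 1.35 / 0.35 * 8.314 * 330.15 / 16 * 0.453981 = 13910

13910 kW


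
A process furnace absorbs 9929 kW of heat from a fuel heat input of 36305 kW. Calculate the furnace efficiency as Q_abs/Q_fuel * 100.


Furnace efficiency = Q_absorbed / Q_fuel * 100
= 9929 / 36305 * 100 = 27.35

27.35 %


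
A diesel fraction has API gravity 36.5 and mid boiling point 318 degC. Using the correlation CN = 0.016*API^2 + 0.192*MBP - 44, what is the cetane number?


CN = 0.016 * 36.5^2 + 0.192 * 318 - 44
CN = 21.316 + 61.056 - 44 = 38.372

38.372


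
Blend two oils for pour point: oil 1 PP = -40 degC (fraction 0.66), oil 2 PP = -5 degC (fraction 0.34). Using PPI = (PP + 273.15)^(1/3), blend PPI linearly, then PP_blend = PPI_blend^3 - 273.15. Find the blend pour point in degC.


PPI_1 = (-40 + 273.15)^(1/3) = 6.15477
PPI_2 = (-5 + 273.15)^(1/3) = 6.448508
PPI_blend = 0.66 * 6.15477 + 0.34 * 6.448508 = 6.254641
PP_blend = 6.254641^3 - 273.15 = 244.6849 - 273.15 = -28.47

-28.47 degC


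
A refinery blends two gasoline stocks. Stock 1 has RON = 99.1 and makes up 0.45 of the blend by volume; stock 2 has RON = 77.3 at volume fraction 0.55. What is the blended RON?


Linear blending: RON_blend = sum(vi * RONi)
Contribution 1: 0.45 * 99.1 = 44.595
Contribution 2: 0.55 * 77.3 = 42.515
RON_blend = 44.595 + 42.515 = 87.11

87.11


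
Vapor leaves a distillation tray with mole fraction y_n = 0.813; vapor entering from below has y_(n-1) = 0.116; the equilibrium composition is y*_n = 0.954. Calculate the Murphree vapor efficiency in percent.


Murphree vapor efficiency: EMV = (y_n - y_(n-1)) / (y*_n - y_(n-1)) * 100
EMV = (0.813 - 0.116) / (0.954 - 0.116) * 100 = 0.697 / 0.838 * 100 = 83.17

83.17 %


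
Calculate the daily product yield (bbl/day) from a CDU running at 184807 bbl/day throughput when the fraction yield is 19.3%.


Crude throughput = 184807 bbl/day
Fraction yield = 19.3%
yield = throughput * fraction / 100
yield = 184807 * 19.3 / 100 = 35667.751

35667.751 bbl/day


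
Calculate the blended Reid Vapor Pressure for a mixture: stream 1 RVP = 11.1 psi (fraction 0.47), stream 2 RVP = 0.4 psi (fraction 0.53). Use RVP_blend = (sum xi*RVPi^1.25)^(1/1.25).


Chevron index: RVP_blend = (sum xi*RVPi^1.25)^(1/1.25)
RVP^1.25 terms: 0.47 * 11.1^1.25 + 0.53 * 0.4^1.25 = 9.69111
RVP_blend = 9.69111^(1/1.25) = 6.153

6.153 psi


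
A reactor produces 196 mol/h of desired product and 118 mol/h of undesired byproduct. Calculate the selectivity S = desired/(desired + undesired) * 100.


Selectivity = desired / (desired + undesired) * 100
Total products = 196 + 118 = 314 mol/h
S = 196 / 314 * 100
= 0.6242 * 100
= 62.42 %

62.42 %


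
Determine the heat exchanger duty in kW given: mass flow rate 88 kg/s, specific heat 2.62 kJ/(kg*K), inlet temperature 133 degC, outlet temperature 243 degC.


Q = m_dot * cp * delta_T
delta_T = 243 - 133 = 110 K
Q = 88 * 2.62 * 110
= 230.56 * 110
= 25361.6 kW

25361.6 kW


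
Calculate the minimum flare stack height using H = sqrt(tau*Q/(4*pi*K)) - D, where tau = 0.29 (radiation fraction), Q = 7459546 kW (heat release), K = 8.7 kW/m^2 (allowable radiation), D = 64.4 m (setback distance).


tau*Q/(4*pi*K) = 0.29 * 7459546 / (4 * pi * 8.7) = 19787.1
sqrt(19787.1) = 140.667
H = 140.667 - 64.4 = 76.27

76.27 m


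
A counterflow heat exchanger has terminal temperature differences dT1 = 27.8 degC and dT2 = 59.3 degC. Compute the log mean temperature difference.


LMTD = (dT1 - dT2) / ln(dT1/dT2)
= (27.8 - 59.3) / ln(27.8 / 59.3) = -31.5 / -0.757573 = 41.58

41.58 degC


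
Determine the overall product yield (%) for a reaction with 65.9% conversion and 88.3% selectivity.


Overall yield = conversion (%) * selectivity (%) / 100
Conversion = 65.9%, Selectivity = 88.3%
Y = 65.9 * 88.3 / 100
= 58.1897 %

58.1897 %


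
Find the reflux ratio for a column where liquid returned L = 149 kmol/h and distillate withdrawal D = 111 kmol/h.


Reflux ratio definition: R = L / D (liquid returned / distillate withdrawn)
L = 149 kmol/h, D = 111 kmol/h
R = 149 / 111 = 1.342

1.342


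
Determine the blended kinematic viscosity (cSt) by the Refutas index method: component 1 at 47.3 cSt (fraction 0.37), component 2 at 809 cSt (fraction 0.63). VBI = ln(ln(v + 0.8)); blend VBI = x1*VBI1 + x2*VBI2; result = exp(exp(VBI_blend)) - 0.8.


Refutas method: VBN_i = 14.534*ln(ln(visc_i + 0.8)) + 10.975, blended linearly by mass fraction; since VBN is linear in VBI_i = ln(ln(visc_i + 0.8)) and the fractions sum to 1, blend VBI directly: visc = exp(exp(VBI_blend)) - 0.8
VBI_1 = ln(ln(47.3 + 0.8)) = 1.3541
VBI_2 = ln(ln(809 + 0.8)) = 1.90163
VBI_blend = 0.37 * 1.3541 + 0.63 * 1.90163 = 1.69904
visc_blend = exp(exp(1.69904)) - 0.8 = 236.4

236.4 cSt


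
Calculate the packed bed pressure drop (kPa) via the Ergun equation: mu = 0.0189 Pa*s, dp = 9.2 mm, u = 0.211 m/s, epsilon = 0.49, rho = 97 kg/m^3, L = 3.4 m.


dp = 9.2 mm = 0.0092 m
Viscous term = 150*0.0189*0.211*(1-0.49)^2 / (0.0092^2*0.49^3) = 15624.7
Inertial term = 1.75*97*0.211^2*(1-0.49) / (0.0092*0.49^3) = 3560.97
dP/L = 15624.7 + 3560.97 = 19185.7 Pa/m
dP = 19185.7 * 3.4 / 1000 = 65.23 kPa

65.23 kPa


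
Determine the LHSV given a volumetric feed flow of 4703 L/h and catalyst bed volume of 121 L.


LHSV = volumetric feed rate / catalyst volume
= 4703 L/h / 121 L
= 38.87 h^-1

38.87 h^-1


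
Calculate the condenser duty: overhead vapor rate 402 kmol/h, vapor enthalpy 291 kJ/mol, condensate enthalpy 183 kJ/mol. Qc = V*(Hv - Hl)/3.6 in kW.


Qc = 402 * (291 - 183) / 3.6 = 402 * 108 / 3.6 = 12060

12060 kW


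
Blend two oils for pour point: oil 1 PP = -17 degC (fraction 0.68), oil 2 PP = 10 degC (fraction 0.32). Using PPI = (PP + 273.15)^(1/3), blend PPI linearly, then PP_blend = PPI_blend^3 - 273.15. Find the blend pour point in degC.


PPI_1 = (-17 + 273.15)^(1/3) = 6.350844
PPI_2 = (10 + 273.15)^(1/3) = 6.566574
PPI_blend = 0.68 * 6.350844 + 0.32 * 6.566574 = 6.419878
PP_blend = 6.419878^3 - 273.15 = 264.5942 - 273.15 = -8.56

-8.56 degC


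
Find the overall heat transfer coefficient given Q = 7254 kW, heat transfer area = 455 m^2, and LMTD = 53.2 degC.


From Q = U*A*LMTD, U = Q / (A * LMTD)
U = 7254 / (455 * 53.2) = 7254 / 24206 = 0.2997

0.2997 kW/(m^2*K)


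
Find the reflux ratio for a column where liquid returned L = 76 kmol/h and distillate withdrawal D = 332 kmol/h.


Reflux ratio definition: R = L / D (liquid returned / distillate withdrawn)
L = 76 kmol/h, D = 332 kmol/h
R = 76 / 332 = 0.2289

0.2289


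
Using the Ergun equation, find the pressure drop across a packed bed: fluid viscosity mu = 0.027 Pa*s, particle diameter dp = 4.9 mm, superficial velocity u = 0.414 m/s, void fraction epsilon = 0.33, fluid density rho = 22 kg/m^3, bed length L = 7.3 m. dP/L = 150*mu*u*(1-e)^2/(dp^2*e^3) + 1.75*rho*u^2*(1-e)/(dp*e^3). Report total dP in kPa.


dp = 4.9 mm = 0.0049 m
Viscous term = 150*0.027*0.414*(1-0.33)^2 / (0.0049^2*0.33^3) = 872310
Inertial term = 1.75*22*0.414^2*(1-0.33) / (0.0049*0.33^3) = 25107.2
dP/L = 872310 + 25107.2 = 897417 Pa/m
dP = 897417 * 7.3 / 1000 = 6551 kPa

6551 kPa


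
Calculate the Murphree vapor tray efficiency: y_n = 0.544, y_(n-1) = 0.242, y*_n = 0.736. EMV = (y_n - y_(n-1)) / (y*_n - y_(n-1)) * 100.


Murphree vapor efficiency: EMV = (y_n - y_(n-1)) / (y*_n - y_(n-1)) * 100
EMV = (0.544 - 0.242) / (0.736 - 0.242) * 100 = 0.302 / 0.494 * 100 = 61.13

61.13 %


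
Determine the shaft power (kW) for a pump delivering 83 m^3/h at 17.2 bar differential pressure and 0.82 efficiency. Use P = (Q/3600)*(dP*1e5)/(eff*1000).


Q = 83 / 3600 = 0.0230556 m^3/s
P = 0.0230556 * (17.2 * 1e5) / 0.82 / 1000 = 48.36

48.36 kW


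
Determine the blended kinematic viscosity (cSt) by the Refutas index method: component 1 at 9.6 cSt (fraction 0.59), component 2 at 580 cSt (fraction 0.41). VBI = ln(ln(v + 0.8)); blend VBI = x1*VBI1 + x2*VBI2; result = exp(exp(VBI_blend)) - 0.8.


Refutas method: VBN_i = 14.534*ln(ln(visc_i + 0.8)) + 10.975, blended linearly by mass fraction; since VBN is linear in VBI_i = ln(ln(visc_i + 0.8)) and the fractions sum to 1, blend VBI directly: visc = exp(exp(VBI_blend)) - 0.8
VBI_1 = ln(ln(9.6 + 0.8)) = 0.850922
VBI_2 = ln(ln(580 + 0.8)) = 1.85072
VBI_blend = 0.59 * 0.850922 + 0.41 * 1.85072 = 1.26084
visc_blend = exp(exp(1.26084)) - 0.8 = 33.27

33.27 cSt


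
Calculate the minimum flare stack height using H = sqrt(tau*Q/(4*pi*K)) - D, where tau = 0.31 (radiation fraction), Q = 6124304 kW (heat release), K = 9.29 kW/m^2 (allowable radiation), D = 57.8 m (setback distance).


tau*Q/(4*pi*K) = 0.31 * 6124304 / (4 * pi * 9.29) = 16262.7
sqrt(16262.7) = 127.525
H = 127.525 - 57.8 = 69.73

69.73 m


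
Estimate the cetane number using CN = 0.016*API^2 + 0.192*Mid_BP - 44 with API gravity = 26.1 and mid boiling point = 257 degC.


CN = 0.016 * 26.1^2 + 0.192 * 257 - 44
CN = 10.89936 + 49.344 - 44 = 16.24336

16.24336


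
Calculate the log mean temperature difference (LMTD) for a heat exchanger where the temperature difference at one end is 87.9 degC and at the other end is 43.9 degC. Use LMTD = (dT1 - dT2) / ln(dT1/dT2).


LMTD = (dT1 - dT2) / ln(dT1/dT2)
= (87.9 - 43.9) / ln(87.9 / 43.9) = 44 / 0.694285 = 63.37

63.37 degC


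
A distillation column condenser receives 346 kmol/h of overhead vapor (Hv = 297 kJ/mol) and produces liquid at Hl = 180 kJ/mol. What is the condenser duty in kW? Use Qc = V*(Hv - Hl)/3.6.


Qc = 346 * (297 - 180) / 3.6 = 346 * 117 / 3.6 = 11240

11240 kW


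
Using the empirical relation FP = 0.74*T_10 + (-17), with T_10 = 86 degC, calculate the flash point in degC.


FP = 0.74 * 86 + (-17) = 46.64

46.64 degC


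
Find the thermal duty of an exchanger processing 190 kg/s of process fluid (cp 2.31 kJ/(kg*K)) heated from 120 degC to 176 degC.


Q = m_dot * cp * delta_T
delta_T = 176 - 120 = 56 K
Q = 190 * 2.31 * 56
= 438.9 * 56
= 24578.4 kW

24578.4 kW


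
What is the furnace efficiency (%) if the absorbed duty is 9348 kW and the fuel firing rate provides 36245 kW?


Furnace efficiency = Q_absorbed / Q_fuel * 100
= 9348 / 36245 * 100 = 25.79

25.79 %
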